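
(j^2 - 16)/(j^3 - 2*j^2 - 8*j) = (j + 4)/(j*(j + 2))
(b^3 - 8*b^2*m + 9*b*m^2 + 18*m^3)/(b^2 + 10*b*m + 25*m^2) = (b^3 - 8*b^2*m + 9*b*m^2 + 18*m^3)/(b^2 + 10*b*m + 25*m^2)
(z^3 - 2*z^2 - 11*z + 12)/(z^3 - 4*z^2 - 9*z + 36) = (z - 1)/(z - 3)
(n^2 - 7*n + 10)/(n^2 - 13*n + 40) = (n - 2)/(n - 8)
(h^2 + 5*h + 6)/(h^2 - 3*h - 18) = (h + 2)/(h - 6)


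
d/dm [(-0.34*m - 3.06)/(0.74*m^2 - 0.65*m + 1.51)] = (0.2516*m^2 + 4.5288*m - 2.5024)/(0.5476*m^4 - 0.962*m^3 + 2.6573*m^2 - 1.963*m + 2.2801)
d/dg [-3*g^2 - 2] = -6*g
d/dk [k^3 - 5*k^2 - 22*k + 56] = 3*k^2 - 10*k - 22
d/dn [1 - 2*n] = -2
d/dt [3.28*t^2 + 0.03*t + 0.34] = 6.56*t + 0.03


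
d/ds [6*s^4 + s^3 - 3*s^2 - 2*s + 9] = 24*s^3 + 3*s^2 - 6*s - 2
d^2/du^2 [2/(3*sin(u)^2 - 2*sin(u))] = 4*(-18*sin(u) + 9 + 25/sin(u) - 18/sin(u)^2 + 4/sin(u)^3)/(3*sin(u) - 2)^3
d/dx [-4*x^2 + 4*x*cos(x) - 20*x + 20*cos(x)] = -4*x*sin(x) - 8*x - 20*sin(x) + 4*cos(x) - 20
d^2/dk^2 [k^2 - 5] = 2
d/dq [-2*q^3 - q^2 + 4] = 2*q*(-3*q - 1)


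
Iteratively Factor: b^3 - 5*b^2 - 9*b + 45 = (b + 3)*(b^2 - 8*b + 15) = (b - 5)*(b + 3)*(b - 3)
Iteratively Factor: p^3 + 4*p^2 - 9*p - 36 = (p + 4)*(p^2 - 9) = (p + 3)*(p + 4)*(p - 3)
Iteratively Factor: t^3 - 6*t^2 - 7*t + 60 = (t - 5)*(t^2 - t - 12) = (t - 5)*(t + 3)*(t - 4)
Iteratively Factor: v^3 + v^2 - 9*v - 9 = (v - 3)*(v^2 + 4*v + 3) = (v - 3)*(v + 3)*(v + 1)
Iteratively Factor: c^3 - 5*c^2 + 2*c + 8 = (c + 1)*(c^2 - 6*c + 8) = (c - 4)*(c + 1)*(c - 2)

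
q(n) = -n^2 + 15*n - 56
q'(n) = 15 - 2*n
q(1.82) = -32.01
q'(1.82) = 11.36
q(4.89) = -6.56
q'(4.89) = 5.22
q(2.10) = -28.91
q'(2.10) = 10.80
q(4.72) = -7.48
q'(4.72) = 5.56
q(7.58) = 0.24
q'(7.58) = -0.16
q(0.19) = -53.19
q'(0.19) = 14.62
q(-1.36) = -78.25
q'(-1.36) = 17.72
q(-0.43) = -62.63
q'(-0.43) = 15.86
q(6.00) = -2.00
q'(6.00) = 3.00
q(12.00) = -20.00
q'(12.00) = -9.00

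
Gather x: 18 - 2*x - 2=16 - 2*x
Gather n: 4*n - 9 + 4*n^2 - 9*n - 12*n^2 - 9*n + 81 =-8*n^2 - 14*n + 72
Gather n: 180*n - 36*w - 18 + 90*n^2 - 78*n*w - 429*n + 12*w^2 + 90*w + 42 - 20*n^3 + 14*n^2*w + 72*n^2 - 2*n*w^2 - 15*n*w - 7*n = -20*n^3 + n^2*(14*w + 162) + n*(-2*w^2 - 93*w - 256) + 12*w^2 + 54*w + 24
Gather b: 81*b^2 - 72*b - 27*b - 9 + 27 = 81*b^2 - 99*b + 18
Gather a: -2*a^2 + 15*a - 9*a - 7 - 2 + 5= -2*a^2 + 6*a - 4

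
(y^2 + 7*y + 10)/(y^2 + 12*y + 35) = (y + 2)/(y + 7)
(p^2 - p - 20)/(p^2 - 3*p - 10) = (p + 4)/(p + 2)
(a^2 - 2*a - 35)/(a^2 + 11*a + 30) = (a - 7)/(a + 6)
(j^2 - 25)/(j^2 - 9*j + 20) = (j + 5)/(j - 4)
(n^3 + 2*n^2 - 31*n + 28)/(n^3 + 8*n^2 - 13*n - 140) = (n - 1)/(n + 5)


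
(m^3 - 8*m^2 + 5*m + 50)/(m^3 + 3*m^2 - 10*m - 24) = (m^2 - 10*m + 25)/(m^2 + m - 12)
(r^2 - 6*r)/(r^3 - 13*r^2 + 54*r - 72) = r/(r^2 - 7*r + 12)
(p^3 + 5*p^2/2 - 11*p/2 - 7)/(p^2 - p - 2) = p + 7/2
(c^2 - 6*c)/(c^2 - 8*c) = (c - 6)/(c - 8)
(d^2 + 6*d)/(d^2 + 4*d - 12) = d/(d - 2)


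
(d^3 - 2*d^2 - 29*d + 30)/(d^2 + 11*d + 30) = (d^2 - 7*d + 6)/(d + 6)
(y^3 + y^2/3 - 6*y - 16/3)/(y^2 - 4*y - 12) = (3*y^2 - 5*y - 8)/(3*(y - 6))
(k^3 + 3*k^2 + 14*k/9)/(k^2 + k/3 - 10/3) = k*(9*k^2 + 27*k + 14)/(3*(3*k^2 + k - 10))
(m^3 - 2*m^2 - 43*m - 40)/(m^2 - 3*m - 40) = m + 1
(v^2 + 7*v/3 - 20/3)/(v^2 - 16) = (v - 5/3)/(v - 4)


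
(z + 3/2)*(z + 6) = z^2 + 15*z/2 + 9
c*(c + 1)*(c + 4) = c^3 + 5*c^2 + 4*c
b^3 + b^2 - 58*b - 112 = (b - 8)*(b + 2)*(b + 7)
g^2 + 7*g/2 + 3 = (g + 3/2)*(g + 2)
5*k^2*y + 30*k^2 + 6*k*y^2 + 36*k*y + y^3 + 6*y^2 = (k + y)*(5*k + y)*(y + 6)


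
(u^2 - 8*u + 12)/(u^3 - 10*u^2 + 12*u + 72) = (u - 2)/(u^2 - 4*u - 12)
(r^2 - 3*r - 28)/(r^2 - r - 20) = (r - 7)/(r - 5)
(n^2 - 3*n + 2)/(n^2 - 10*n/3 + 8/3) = 3*(n - 1)/(3*n - 4)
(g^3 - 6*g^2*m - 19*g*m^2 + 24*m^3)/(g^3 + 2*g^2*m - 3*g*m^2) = (g - 8*m)/g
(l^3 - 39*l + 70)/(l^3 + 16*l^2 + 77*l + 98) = (l^2 - 7*l + 10)/(l^2 + 9*l + 14)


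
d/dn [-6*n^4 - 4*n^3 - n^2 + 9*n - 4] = -24*n^3 - 12*n^2 - 2*n + 9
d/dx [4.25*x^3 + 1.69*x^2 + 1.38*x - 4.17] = 12.75*x^2 + 3.38*x + 1.38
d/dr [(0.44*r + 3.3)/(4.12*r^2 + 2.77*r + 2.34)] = (1.8128*r^2 + 1.2188*r - (0.44*r + 3.3)*(8.24*r + 2.77) + 1.0296)/(4.12*r^2 + 2.77*r + 2.34)^2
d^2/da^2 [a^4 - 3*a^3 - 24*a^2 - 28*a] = 12*a^2 - 18*a - 48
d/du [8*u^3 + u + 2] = 24*u^2 + 1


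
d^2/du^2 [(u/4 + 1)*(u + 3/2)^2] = 3*u/2 + 7/2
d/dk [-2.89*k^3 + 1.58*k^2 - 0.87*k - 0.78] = -8.67*k^2 + 3.16*k - 0.87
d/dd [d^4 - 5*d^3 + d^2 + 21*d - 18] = 4*d^3 - 15*d^2 + 2*d + 21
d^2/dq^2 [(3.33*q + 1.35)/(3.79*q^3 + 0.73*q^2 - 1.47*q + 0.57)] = (286.994718*q^5 + 287.977086*q^4 + 100.414692*q^3 - 127.136628*q^2 - 34.504218*q + 10.291374)/(54.439939*q^9 + 31.457379*q^8 - 57.286608*q^7 + 0.549333999999998*q^6 + 31.681458*q^5 - 13.410216*q^4 - 3.152412*q^3 + 4.40667*q^2 - 1.432809*q + 0.185193)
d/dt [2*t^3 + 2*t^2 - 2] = 2*t*(3*t + 2)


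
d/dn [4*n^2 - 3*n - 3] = 8*n - 3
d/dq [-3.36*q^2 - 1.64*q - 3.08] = -6.72*q - 1.64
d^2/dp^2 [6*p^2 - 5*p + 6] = 12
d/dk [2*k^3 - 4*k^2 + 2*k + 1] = 6*k^2 - 8*k + 2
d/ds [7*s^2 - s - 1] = 14*s - 1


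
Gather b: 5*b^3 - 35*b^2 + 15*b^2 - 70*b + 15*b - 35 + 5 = 5*b^3 - 20*b^2 - 55*b - 30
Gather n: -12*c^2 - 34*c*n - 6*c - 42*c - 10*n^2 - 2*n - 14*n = -12*c^2 - 48*c - 10*n^2 + n*(-34*c - 16)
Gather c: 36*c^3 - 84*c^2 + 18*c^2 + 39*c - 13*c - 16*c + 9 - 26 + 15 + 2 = 36*c^3 - 66*c^2 + 10*c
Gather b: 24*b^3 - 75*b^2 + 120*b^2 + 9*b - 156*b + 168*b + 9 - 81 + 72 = 24*b^3 + 45*b^2 + 21*b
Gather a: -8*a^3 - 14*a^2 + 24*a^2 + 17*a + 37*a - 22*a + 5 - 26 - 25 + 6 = -8*a^3 + 10*a^2 + 32*a - 40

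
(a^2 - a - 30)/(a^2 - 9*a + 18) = (a + 5)/(a - 3)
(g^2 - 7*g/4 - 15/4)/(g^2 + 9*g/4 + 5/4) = (g - 3)/(g + 1)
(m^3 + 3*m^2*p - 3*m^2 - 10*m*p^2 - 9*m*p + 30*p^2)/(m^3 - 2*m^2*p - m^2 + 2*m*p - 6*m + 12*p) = (m + 5*p)/(m + 2)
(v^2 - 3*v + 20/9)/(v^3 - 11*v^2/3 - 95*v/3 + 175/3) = (v - 4/3)/(v^2 - 2*v - 35)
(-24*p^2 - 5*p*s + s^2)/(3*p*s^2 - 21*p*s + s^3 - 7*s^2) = (-8*p + s)/(s*(s - 7))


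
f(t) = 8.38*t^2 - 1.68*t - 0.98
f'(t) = 16.76*t - 1.68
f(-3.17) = 88.56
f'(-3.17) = -54.81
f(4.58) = 167.11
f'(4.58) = 75.08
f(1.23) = 9.63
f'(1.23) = 18.93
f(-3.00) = 79.48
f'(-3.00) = -51.96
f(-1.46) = 19.34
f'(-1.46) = -26.15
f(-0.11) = -0.69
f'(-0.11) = -3.52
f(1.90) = 26.08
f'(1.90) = 30.16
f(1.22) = 9.44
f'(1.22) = 18.77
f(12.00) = 1185.58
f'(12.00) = 199.44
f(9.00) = 662.68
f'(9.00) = 149.16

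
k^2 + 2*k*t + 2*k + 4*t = (k + 2)*(k + 2*t)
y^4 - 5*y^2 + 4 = (y - 2)*(y - 1)*(y + 1)*(y + 2)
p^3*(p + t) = p^4 + p^3*t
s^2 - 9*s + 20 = (s - 5)*(s - 4)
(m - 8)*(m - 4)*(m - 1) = m^3 - 13*m^2 + 44*m - 32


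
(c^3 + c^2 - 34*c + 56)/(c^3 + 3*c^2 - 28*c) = (c - 2)/c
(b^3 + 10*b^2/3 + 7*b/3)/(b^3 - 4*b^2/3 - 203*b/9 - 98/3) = 3*b*(b + 1)/(3*b^2 - 11*b - 42)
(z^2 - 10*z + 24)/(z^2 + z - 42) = (z - 4)/(z + 7)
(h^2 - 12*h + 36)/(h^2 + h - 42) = (h - 6)/(h + 7)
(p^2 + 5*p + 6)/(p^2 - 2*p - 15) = (p + 2)/(p - 5)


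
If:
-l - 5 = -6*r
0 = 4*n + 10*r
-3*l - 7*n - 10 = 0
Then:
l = 55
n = -25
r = 10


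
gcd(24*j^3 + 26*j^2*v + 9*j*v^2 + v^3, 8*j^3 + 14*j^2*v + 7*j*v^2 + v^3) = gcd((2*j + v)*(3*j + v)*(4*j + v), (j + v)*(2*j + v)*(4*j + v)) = 8*j^2 + 6*j*v + v^2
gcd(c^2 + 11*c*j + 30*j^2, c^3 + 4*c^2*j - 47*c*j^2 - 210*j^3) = c^2 + 11*c*j + 30*j^2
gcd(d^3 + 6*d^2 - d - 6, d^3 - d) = d^2 - 1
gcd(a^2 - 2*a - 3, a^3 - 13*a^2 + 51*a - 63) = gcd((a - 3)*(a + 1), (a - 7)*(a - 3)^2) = a - 3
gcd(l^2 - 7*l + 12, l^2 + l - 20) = l - 4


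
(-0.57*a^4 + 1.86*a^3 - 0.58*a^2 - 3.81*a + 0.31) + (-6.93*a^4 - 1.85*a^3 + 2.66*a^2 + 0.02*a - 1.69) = -7.5*a^4 + 0.01*a^3 + 2.08*a^2 - 3.79*a - 1.38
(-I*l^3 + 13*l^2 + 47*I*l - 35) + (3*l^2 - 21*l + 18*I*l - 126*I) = -I*l^3 + 16*l^2 - 21*l + 65*I*l - 35 - 126*I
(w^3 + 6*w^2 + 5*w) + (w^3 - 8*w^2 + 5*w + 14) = 2*w^3 - 2*w^2 + 10*w + 14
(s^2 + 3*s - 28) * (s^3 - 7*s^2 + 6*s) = s^5 - 4*s^4 - 43*s^3 + 214*s^2 - 168*s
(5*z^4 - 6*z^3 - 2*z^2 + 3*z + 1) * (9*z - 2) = 45*z^5 - 64*z^4 - 6*z^3 + 31*z^2 + 3*z - 2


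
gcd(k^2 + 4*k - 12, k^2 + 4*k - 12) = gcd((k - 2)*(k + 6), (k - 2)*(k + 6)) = k^2 + 4*k - 12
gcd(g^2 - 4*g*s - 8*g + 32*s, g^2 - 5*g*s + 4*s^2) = -g + 4*s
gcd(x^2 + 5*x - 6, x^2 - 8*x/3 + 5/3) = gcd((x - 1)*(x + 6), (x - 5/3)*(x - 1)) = x - 1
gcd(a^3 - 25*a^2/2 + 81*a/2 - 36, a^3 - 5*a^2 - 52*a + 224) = a - 8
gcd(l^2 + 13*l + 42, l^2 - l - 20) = 1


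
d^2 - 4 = (d - 2)*(d + 2)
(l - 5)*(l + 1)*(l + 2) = l^3 - 2*l^2 - 13*l - 10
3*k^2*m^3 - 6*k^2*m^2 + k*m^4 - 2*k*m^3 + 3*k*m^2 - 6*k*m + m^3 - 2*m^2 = m*(3*k + m)*(m - 2)*(k*m + 1)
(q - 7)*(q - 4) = q^2 - 11*q + 28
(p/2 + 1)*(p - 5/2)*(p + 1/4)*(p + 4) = p^4/2 + 15*p^3/8 - 49*p^2/16 - 87*p/8 - 5/2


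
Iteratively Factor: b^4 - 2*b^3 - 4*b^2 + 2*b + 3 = (b + 1)*(b^3 - 3*b^2 - b + 3) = (b - 3)*(b + 1)*(b^2 - 1) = (b - 3)*(b + 1)^2*(b - 1)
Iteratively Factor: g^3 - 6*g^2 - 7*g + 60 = (g - 5)*(g^2 - g - 12) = (g - 5)*(g - 4)*(g + 3)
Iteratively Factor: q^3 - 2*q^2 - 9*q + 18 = (q + 3)*(q^2 - 5*q + 6) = (q - 3)*(q + 3)*(q - 2)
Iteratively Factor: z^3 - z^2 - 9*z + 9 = (z + 3)*(z^2 - 4*z + 3) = (z - 3)*(z + 3)*(z - 1)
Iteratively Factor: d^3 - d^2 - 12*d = (d)*(d^2 - d - 12) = d*(d - 4)*(d + 3)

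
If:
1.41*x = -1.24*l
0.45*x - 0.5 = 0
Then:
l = -1.26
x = 1.11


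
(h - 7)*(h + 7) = h^2 - 49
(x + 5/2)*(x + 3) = x^2 + 11*x/2 + 15/2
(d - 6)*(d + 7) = d^2 + d - 42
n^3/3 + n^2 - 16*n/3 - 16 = (n/3 + 1)*(n - 4)*(n + 4)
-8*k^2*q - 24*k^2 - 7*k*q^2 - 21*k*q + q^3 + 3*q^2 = (-8*k + q)*(k + q)*(q + 3)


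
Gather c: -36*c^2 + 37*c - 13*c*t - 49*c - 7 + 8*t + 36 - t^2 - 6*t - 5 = -36*c^2 + c*(-13*t - 12) - t^2 + 2*t + 24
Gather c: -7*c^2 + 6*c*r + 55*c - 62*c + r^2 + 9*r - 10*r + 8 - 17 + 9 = -7*c^2 + c*(6*r - 7) + r^2 - r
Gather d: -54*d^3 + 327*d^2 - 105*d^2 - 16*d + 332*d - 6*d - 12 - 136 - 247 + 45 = -54*d^3 + 222*d^2 + 310*d - 350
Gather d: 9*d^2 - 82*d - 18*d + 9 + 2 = 9*d^2 - 100*d + 11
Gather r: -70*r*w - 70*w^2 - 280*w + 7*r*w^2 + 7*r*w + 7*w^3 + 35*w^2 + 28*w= r*(7*w^2 - 63*w) + 7*w^3 - 35*w^2 - 252*w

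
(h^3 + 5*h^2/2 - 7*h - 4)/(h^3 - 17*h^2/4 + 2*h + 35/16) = 8*(h^2 + 2*h - 8)/(8*h^2 - 38*h + 35)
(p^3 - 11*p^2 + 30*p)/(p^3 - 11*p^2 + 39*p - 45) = p*(p - 6)/(p^2 - 6*p + 9)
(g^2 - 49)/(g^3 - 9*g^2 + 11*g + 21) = (g + 7)/(g^2 - 2*g - 3)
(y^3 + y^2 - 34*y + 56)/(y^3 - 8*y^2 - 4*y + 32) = (y^2 + 3*y - 28)/(y^2 - 6*y - 16)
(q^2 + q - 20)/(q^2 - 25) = (q - 4)/(q - 5)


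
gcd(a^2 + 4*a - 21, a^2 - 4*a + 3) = a - 3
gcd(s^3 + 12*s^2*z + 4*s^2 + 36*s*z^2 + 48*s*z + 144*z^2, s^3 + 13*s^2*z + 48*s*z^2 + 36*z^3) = s^2 + 12*s*z + 36*z^2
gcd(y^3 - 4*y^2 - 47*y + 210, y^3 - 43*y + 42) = y^2 + y - 42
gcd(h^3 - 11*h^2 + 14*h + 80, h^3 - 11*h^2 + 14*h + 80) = h^3 - 11*h^2 + 14*h + 80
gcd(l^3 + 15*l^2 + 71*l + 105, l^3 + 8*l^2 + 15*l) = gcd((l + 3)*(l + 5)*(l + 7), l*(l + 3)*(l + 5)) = l^2 + 8*l + 15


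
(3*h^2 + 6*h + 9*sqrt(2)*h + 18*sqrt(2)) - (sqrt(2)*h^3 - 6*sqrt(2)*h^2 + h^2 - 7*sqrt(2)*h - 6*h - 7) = -sqrt(2)*h^3 + 2*h^2 + 6*sqrt(2)*h^2 + 12*h + 16*sqrt(2)*h + 7 + 18*sqrt(2)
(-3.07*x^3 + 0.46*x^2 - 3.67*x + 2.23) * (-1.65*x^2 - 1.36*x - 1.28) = 5.0655*x^5 + 3.4162*x^4 + 9.3595*x^3 + 0.7229*x^2 + 1.6648*x - 2.8544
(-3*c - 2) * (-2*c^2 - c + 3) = 6*c^3 + 7*c^2 - 7*c - 6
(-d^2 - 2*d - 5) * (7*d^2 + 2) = -7*d^4 - 14*d^3 - 37*d^2 - 4*d - 10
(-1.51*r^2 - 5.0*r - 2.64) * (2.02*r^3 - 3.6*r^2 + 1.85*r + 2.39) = -3.0502*r^5 - 4.664*r^4 + 9.8737*r^3 - 3.3549*r^2 - 16.834*r - 6.3096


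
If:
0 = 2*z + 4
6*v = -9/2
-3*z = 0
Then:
No Solution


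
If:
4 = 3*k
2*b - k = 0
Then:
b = 2/3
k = 4/3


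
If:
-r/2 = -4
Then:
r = 8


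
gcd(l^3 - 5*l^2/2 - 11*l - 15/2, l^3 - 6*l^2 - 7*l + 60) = l - 5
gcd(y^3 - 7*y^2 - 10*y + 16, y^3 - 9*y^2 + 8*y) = y^2 - 9*y + 8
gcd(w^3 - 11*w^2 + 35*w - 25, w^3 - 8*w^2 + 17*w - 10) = w^2 - 6*w + 5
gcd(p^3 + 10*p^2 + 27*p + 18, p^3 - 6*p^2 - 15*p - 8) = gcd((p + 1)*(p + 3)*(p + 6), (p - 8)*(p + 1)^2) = p + 1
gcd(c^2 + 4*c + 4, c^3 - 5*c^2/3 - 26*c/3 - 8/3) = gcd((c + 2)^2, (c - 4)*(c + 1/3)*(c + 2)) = c + 2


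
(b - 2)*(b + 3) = b^2 + b - 6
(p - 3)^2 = p^2 - 6*p + 9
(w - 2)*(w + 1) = w^2 - w - 2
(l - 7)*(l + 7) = l^2 - 49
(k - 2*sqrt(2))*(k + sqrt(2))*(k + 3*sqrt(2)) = k^3 + 2*sqrt(2)*k^2 - 10*k - 12*sqrt(2)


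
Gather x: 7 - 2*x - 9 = -2*x - 2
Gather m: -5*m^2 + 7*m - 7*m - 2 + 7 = 5 - 5*m^2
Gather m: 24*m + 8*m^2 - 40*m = 8*m^2 - 16*m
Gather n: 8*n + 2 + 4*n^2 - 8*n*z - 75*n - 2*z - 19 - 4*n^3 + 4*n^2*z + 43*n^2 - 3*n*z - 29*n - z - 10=-4*n^3 + n^2*(4*z + 47) + n*(-11*z - 96) - 3*z - 27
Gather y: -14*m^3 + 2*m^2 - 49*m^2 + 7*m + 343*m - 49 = -14*m^3 - 47*m^2 + 350*m - 49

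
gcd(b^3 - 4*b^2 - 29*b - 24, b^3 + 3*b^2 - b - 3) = b^2 + 4*b + 3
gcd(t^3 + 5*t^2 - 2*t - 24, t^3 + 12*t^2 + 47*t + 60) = t^2 + 7*t + 12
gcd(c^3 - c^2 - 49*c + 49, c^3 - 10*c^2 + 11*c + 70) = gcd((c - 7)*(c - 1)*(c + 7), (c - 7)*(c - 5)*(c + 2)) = c - 7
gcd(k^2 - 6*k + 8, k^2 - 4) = k - 2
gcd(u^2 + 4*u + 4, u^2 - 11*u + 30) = 1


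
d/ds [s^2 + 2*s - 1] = 2*s + 2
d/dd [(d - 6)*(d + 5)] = 2*d - 1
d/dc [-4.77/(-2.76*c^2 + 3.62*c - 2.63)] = (17.2674 - 26.3304*c)/(2.76*c^2 - 3.62*c + 2.63)^2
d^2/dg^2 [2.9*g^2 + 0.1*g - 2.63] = 5.80000000000000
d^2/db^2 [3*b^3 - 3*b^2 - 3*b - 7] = 18*b - 6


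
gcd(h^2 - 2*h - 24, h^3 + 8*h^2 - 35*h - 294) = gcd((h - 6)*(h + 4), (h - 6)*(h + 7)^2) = h - 6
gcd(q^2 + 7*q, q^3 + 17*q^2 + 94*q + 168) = q + 7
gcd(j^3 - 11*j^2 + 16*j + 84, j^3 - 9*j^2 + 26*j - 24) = 1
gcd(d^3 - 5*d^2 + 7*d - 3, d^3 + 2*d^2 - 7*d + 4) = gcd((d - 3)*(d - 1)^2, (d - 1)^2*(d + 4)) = d^2 - 2*d + 1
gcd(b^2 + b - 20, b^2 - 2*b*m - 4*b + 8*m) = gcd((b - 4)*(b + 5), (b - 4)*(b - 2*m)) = b - 4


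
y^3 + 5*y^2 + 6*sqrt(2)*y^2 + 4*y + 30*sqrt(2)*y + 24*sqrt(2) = (y + 1)*(y + 4)*(y + 6*sqrt(2))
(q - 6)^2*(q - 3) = q^3 - 15*q^2 + 72*q - 108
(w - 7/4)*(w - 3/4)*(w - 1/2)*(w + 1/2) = w^4 - 5*w^3/2 + 17*w^2/16 + 5*w/8 - 21/64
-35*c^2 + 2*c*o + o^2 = (-5*c + o)*(7*c + o)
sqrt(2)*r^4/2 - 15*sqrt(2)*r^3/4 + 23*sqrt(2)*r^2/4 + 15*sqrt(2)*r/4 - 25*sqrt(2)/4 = (r - 5)*(r - 5/2)*(r - 1)*(sqrt(2)*r/2 + sqrt(2)/2)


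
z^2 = z^2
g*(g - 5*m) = g^2 - 5*g*m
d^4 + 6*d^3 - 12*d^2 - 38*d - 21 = (d - 3)*(d + 1)^2*(d + 7)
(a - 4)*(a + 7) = a^2 + 3*a - 28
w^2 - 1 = (w - 1)*(w + 1)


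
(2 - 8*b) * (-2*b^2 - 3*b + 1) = 16*b^3 + 20*b^2 - 14*b + 2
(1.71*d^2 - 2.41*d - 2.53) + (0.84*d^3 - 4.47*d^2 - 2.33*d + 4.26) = 0.84*d^3 - 2.76*d^2 - 4.74*d + 1.73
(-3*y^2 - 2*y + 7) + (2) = -3*y^2 - 2*y + 9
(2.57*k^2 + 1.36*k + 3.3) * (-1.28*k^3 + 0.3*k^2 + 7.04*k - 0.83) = -3.2896*k^5 - 0.9698*k^4 + 14.2768*k^3 + 8.4313*k^2 + 22.1032*k - 2.739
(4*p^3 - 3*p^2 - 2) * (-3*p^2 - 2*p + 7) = -12*p^5 + p^4 + 34*p^3 - 15*p^2 + 4*p - 14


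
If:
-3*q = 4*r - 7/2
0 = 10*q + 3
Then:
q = -3/10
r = 11/10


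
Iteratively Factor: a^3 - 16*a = (a + 4)*(a^2 - 4*a) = a*(a + 4)*(a - 4)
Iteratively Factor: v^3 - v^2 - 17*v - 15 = (v + 1)*(v^2 - 2*v - 15) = (v - 5)*(v + 1)*(v + 3)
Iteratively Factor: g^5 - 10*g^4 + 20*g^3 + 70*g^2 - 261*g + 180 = (g - 5)*(g^4 - 5*g^3 - 5*g^2 + 45*g - 36) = (g - 5)*(g - 1)*(g^3 - 4*g^2 - 9*g + 36) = (g - 5)*(g - 1)*(g + 3)*(g^2 - 7*g + 12) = (g - 5)*(g - 4)*(g - 1)*(g + 3)*(g - 3)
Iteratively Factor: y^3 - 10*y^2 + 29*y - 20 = (y - 4)*(y^2 - 6*y + 5) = (y - 4)*(y - 1)*(y - 5)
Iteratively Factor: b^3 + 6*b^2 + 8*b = (b + 4)*(b^2 + 2*b) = (b + 2)*(b + 4)*(b)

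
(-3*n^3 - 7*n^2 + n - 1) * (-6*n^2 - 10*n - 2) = 18*n^5 + 72*n^4 + 70*n^3 + 10*n^2 + 8*n + 2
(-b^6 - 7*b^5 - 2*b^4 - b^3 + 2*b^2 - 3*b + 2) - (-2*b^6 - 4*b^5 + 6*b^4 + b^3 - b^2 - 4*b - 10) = b^6 - 3*b^5 - 8*b^4 - 2*b^3 + 3*b^2 + b + 12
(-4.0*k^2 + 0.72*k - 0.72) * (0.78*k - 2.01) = -3.12*k^3 + 8.6016*k^2 - 2.0088*k + 1.4472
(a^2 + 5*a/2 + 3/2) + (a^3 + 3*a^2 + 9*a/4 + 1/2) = a^3 + 4*a^2 + 19*a/4 + 2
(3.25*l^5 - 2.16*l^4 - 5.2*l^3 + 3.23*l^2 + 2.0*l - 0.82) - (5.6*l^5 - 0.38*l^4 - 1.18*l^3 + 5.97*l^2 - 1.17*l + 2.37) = -2.35*l^5 - 1.78*l^4 - 4.02*l^3 - 2.74*l^2 + 3.17*l - 3.19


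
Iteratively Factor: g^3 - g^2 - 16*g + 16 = (g + 4)*(g^2 - 5*g + 4) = (g - 4)*(g + 4)*(g - 1)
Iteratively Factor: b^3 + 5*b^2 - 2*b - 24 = (b + 3)*(b^2 + 2*b - 8) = (b + 3)*(b + 4)*(b - 2)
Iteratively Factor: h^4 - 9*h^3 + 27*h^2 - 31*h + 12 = (h - 3)*(h^3 - 6*h^2 + 9*h - 4) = (h - 4)*(h - 3)*(h^2 - 2*h + 1) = (h - 4)*(h - 3)*(h - 1)*(h - 1)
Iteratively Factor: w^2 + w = (w)*(w + 1)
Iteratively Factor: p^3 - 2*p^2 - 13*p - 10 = (p - 5)*(p^2 + 3*p + 2) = (p - 5)*(p + 2)*(p + 1)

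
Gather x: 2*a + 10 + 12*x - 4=2*a + 12*x + 6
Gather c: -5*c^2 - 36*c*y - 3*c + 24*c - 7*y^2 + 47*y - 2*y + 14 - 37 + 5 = -5*c^2 + c*(21 - 36*y) - 7*y^2 + 45*y - 18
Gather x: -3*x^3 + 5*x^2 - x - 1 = -3*x^3 + 5*x^2 - x - 1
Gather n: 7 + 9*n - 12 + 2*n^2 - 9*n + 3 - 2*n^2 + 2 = 0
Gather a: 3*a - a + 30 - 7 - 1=2*a + 22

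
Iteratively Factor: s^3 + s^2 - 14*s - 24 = (s + 3)*(s^2 - 2*s - 8) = (s + 2)*(s + 3)*(s - 4)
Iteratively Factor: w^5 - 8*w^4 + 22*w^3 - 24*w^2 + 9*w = (w - 1)*(w^4 - 7*w^3 + 15*w^2 - 9*w) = (w - 3)*(w - 1)*(w^3 - 4*w^2 + 3*w) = (w - 3)*(w - 1)^2*(w^2 - 3*w) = w*(w - 3)*(w - 1)^2*(w - 3)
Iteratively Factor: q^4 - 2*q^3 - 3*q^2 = (q)*(q^3 - 2*q^2 - 3*q) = q*(q + 1)*(q^2 - 3*q) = q*(q - 3)*(q + 1)*(q)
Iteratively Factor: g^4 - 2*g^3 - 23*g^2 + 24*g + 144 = (g - 4)*(g^3 + 2*g^2 - 15*g - 36) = (g - 4)*(g + 3)*(g^2 - g - 12) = (g - 4)*(g + 3)^2*(g - 4)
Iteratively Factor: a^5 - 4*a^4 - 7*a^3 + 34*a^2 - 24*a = (a - 1)*(a^4 - 3*a^3 - 10*a^2 + 24*a) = (a - 1)*(a + 3)*(a^3 - 6*a^2 + 8*a) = (a - 2)*(a - 1)*(a + 3)*(a^2 - 4*a) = a*(a - 2)*(a - 1)*(a + 3)*(a - 4)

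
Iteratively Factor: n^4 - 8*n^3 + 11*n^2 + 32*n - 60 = (n - 5)*(n^3 - 3*n^2 - 4*n + 12) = (n - 5)*(n - 2)*(n^2 - n - 6) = (n - 5)*(n - 3)*(n - 2)*(n + 2)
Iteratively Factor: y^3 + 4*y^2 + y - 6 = (y - 1)*(y^2 + 5*y + 6) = (y - 1)*(y + 3)*(y + 2)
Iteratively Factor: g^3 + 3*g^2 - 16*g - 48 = (g + 4)*(g^2 - g - 12) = (g + 3)*(g + 4)*(g - 4)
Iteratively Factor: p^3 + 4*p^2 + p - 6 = (p + 2)*(p^2 + 2*p - 3) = (p - 1)*(p + 2)*(p + 3)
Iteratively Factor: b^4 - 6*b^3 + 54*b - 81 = (b - 3)*(b^3 - 3*b^2 - 9*b + 27) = (b - 3)^2*(b^2 - 9) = (b - 3)^2*(b + 3)*(b - 3)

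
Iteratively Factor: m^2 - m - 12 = (m + 3)*(m - 4)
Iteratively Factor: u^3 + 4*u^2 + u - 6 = (u - 1)*(u^2 + 5*u + 6) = (u - 1)*(u + 2)*(u + 3)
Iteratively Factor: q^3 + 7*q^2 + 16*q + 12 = (q + 2)*(q^2 + 5*q + 6) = (q + 2)*(q + 3)*(q + 2)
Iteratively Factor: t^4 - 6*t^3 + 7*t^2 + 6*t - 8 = (t - 1)*(t^3 - 5*t^2 + 2*t + 8) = (t - 2)*(t - 1)*(t^2 - 3*t - 4) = (t - 2)*(t - 1)*(t + 1)*(t - 4)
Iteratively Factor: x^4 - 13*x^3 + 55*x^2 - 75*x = (x - 5)*(x^3 - 8*x^2 + 15*x) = (x - 5)*(x - 3)*(x^2 - 5*x) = x*(x - 5)*(x - 3)*(x - 5)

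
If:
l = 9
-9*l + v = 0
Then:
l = 9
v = 81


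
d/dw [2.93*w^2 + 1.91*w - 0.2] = 5.86*w + 1.91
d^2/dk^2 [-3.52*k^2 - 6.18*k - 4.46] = -7.04000000000000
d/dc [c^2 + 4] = 2*c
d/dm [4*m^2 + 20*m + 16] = 8*m + 20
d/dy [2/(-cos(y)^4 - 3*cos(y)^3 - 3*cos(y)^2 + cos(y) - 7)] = -2*(9*cos(y) + 9*cos(2*y)/2 + cos(3*y) + 7/2)*sin(y)/(cos(y)^4 + 3*cos(y)^3 + 3*cos(y)^2 - cos(y) + 7)^2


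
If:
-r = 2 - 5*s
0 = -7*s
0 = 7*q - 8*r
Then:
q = -16/7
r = -2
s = 0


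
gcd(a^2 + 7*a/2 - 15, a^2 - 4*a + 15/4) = a - 5/2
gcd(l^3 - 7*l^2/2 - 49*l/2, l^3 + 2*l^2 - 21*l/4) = l^2 + 7*l/2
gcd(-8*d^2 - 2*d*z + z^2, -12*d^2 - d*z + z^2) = -4*d + z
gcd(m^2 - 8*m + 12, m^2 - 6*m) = m - 6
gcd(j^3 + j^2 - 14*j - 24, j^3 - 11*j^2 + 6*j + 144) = j + 3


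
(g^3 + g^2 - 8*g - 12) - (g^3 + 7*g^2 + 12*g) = -6*g^2 - 20*g - 12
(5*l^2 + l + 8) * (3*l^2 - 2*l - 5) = 15*l^4 - 7*l^3 - 3*l^2 - 21*l - 40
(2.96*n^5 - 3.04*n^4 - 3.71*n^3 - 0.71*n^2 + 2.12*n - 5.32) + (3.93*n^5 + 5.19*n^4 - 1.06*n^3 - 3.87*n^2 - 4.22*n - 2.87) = 6.89*n^5 + 2.15*n^4 - 4.77*n^3 - 4.58*n^2 - 2.1*n - 8.19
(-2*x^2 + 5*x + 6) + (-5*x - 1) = 5 - 2*x^2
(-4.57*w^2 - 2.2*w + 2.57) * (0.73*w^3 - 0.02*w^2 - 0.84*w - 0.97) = -3.3361*w^5 - 1.5146*w^4 + 5.7589*w^3 + 6.2295*w^2 - 0.0247999999999999*w - 2.4929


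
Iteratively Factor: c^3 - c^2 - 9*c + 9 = (c - 3)*(c^2 + 2*c - 3) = (c - 3)*(c - 1)*(c + 3)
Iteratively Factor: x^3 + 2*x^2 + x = (x + 1)*(x^2 + x) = x*(x + 1)*(x + 1)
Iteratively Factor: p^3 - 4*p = (p - 2)*(p^2 + 2*p) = p*(p - 2)*(p + 2)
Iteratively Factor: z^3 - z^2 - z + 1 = (z + 1)*(z^2 - 2*z + 1) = (z - 1)*(z + 1)*(z - 1)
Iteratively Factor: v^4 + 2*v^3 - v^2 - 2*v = (v - 1)*(v^3 + 3*v^2 + 2*v) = (v - 1)*(v + 2)*(v^2 + v) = v*(v - 1)*(v + 2)*(v + 1)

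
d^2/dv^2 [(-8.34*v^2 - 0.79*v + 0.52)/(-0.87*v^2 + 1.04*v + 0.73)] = (7.105427357601e-15*v^4 + 16.287966*v^3 + 29.418876*v^2 + 5.83335*v + 5.903868)/(0.658503*v^6 - 2.361528*v^5 + 1.165365*v^4 + 2.83816*v^3 - 0.977835*v^2 - 1.662648*v - 0.389017)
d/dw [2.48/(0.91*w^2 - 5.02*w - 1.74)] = (12.4496 - 4.5136*w)/(-0.91*w^2 + 5.02*w + 1.74)^2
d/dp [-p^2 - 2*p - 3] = -2*p - 2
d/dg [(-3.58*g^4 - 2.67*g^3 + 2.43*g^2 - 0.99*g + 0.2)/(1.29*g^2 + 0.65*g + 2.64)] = (-9.2364*g^5 - 10.4253*g^4 - 41.2758*g^3 - 18.2898*g^2 + 12.3144*g - 2.7436)/(1.6641*g^4 + 1.677*g^3 + 7.2337*g^2 + 3.432*g + 6.9696)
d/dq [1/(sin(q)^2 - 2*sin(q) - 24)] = 2*(1 - sin(q))*cos(q)/((sin(q) - 6)^2*(sin(q) + 4)^2)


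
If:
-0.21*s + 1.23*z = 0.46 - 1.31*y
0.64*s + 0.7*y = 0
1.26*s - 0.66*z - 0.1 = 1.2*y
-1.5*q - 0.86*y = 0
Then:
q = 0.11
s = 0.22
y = -0.20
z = 0.62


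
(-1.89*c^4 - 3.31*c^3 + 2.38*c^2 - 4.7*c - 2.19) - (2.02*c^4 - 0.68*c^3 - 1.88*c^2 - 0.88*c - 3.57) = -3.91*c^4 - 2.63*c^3 + 4.26*c^2 - 3.82*c + 1.38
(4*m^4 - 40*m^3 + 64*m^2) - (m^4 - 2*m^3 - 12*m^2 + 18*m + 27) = 3*m^4 - 38*m^3 + 76*m^2 - 18*m - 27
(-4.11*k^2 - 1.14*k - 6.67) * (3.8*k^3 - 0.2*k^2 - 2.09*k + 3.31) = -15.618*k^5 - 3.51*k^4 - 16.5281*k^3 - 9.8875*k^2 + 10.1669*k - 22.0777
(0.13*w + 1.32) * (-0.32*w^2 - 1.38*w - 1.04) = -0.0416*w^3 - 0.6018*w^2 - 1.9568*w - 1.3728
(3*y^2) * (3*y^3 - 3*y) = 9*y^5 - 9*y^3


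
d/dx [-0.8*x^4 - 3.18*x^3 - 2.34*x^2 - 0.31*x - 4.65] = -3.2*x^3 - 9.54*x^2 - 4.68*x - 0.31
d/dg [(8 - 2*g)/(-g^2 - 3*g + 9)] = 2*(-g^2 + 8*g + 3)/(g^4 + 6*g^3 - 9*g^2 - 54*g + 81)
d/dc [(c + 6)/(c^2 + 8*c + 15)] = (c^2 + 8*c - 2*(c + 4)*(c + 6) + 15)/(c^2 + 8*c + 15)^2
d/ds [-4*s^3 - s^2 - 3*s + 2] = -12*s^2 - 2*s - 3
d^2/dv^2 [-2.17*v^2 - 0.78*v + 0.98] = -4.34000000000000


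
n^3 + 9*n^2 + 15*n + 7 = (n + 1)^2*(n + 7)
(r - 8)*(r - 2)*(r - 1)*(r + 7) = r^4 - 4*r^3 - 51*r^2 + 166*r - 112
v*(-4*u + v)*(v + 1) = -4*u*v^2 - 4*u*v + v^3 + v^2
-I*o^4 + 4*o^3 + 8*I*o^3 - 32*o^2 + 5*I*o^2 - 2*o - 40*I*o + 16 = (o - 8)*(o + I)*(o + 2*I)*(-I*o + 1)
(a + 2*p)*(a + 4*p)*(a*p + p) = a^3*p + 6*a^2*p^2 + a^2*p + 8*a*p^3 + 6*a*p^2 + 8*p^3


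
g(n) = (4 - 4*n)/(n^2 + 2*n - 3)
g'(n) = (4 - 4*n)*(-2*n - 2)/(n^2 + 2*n - 3)^2 - 4/(n^2 + 2*n - 3) = 4/(n^2 + 6*n + 9)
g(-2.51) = -8.16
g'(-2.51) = 16.66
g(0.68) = -1.09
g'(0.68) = 0.30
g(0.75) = -1.07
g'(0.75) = 0.28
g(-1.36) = -2.44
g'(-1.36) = 1.49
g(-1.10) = -2.11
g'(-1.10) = 1.11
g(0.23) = -1.24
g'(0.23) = 0.38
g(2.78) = -0.69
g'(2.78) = 0.12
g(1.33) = -0.92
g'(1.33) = 0.21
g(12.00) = -0.27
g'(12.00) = 0.02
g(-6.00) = 1.33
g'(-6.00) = 0.44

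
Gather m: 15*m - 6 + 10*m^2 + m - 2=10*m^2 + 16*m - 8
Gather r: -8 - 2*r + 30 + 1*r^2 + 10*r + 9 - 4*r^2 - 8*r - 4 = 27 - 3*r^2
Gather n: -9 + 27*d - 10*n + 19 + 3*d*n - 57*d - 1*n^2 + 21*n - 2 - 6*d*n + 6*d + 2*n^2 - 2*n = -24*d + n^2 + n*(9 - 3*d) + 8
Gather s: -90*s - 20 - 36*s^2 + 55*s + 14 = -36*s^2 - 35*s - 6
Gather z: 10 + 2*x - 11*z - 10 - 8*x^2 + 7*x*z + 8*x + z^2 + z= -8*x^2 + 10*x + z^2 + z*(7*x - 10)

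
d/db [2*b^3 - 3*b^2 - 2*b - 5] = 6*b^2 - 6*b - 2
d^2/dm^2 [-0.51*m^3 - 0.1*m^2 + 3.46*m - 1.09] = -3.06*m - 0.2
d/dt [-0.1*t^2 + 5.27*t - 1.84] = 5.27 - 0.2*t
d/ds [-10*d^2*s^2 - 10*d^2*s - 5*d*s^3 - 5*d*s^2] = 5*d*(-4*d*s - 2*d - 3*s^2 - 2*s)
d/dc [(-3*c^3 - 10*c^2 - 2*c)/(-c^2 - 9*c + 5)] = (3*c^4 + 54*c^3 + 43*c^2 - 100*c - 10)/(c^4 + 18*c^3 + 71*c^2 - 90*c + 25)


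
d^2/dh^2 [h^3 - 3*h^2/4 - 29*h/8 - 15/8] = 6*h - 3/2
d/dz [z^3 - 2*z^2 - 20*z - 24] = 3*z^2 - 4*z - 20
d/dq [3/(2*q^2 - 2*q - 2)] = 3*(1 - 2*q)/(2*(-q^2 + q + 1)^2)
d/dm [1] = 0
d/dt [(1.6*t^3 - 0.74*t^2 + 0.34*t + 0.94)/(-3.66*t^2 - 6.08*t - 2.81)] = (-5.856*t^4 - 19.456*t^3 - 7.7444*t^2 + 11.0396*t + 4.7598)/(13.3956*t^4 + 44.5056*t^3 + 57.5356*t^2 + 34.1696*t + 7.8961)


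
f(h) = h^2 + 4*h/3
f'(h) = 2*h + 4/3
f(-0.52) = -0.42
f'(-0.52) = 0.29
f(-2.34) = 2.36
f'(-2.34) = -3.35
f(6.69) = 53.68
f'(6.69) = 14.71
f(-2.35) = 2.39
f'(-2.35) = -3.37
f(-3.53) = 7.75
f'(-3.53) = -5.73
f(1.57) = 4.56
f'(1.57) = 4.47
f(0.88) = 1.95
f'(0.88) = 3.09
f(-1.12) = -0.24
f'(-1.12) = -0.91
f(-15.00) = 205.00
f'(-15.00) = -28.67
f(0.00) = 0.00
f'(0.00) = 1.33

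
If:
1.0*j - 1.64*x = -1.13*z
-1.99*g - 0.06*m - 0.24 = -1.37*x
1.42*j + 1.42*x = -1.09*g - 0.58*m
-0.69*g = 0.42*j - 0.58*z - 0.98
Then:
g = 0.694132187494307*z + 0.62146124308585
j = 0.240592358640306*z + 1.31236129112086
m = -3.93961662367073*z - 6.34010105792069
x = 0.835727047951406*z + 0.800220299463942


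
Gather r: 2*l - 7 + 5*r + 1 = 2*l + 5*r - 6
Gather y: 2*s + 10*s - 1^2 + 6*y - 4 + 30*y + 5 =12*s + 36*y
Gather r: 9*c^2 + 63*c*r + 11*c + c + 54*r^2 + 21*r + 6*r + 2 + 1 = 9*c^2 + 12*c + 54*r^2 + r*(63*c + 27) + 3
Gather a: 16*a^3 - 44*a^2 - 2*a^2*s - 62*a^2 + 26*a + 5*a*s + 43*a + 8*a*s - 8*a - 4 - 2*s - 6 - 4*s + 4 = 16*a^3 + a^2*(-2*s - 106) + a*(13*s + 61) - 6*s - 6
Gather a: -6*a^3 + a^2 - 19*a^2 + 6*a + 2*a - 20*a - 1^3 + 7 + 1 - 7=-6*a^3 - 18*a^2 - 12*a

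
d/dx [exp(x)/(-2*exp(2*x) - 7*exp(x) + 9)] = (2*exp(2*x) + 9)*exp(x)/(4*exp(4*x) + 28*exp(3*x) + 13*exp(2*x) - 126*exp(x) + 81)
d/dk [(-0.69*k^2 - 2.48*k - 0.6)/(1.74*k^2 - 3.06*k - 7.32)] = (6.4266*k^2 + 12.1896*k + 16.3176)/(3.0276*k^4 - 10.6488*k^3 - 16.11*k^2 + 44.7984*k + 53.5824)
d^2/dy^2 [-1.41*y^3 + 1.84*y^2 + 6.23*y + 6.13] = 3.68 - 8.46*y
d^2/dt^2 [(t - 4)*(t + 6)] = 2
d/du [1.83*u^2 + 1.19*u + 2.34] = 3.66*u + 1.19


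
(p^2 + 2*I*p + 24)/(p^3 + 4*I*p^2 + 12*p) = (p - 4*I)/(p*(p - 2*I))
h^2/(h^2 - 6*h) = h/(h - 6)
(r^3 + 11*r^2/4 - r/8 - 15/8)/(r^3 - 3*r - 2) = (r^2 + 7*r/4 - 15/8)/(r^2 - r - 2)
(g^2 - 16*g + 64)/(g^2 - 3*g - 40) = (g - 8)/(g + 5)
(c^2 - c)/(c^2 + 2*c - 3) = c/(c + 3)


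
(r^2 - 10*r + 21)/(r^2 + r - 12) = (r - 7)/(r + 4)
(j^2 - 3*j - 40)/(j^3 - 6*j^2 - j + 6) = (j^2 - 3*j - 40)/(j^3 - 6*j^2 - j + 6)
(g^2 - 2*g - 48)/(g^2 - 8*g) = (g + 6)/g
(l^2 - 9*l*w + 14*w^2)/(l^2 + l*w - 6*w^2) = (l - 7*w)/(l + 3*w)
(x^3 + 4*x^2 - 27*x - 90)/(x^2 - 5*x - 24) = (x^2 + x - 30)/(x - 8)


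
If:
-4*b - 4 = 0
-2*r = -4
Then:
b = -1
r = 2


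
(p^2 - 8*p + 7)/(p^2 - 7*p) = (p - 1)/p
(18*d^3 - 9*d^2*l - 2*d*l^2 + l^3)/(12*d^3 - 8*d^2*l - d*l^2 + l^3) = (3*d - l)/(2*d - l)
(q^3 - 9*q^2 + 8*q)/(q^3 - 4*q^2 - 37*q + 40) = q/(q + 5)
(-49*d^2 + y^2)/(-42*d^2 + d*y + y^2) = (-7*d + y)/(-6*d + y)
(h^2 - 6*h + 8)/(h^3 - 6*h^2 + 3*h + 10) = (h - 4)/(h^2 - 4*h - 5)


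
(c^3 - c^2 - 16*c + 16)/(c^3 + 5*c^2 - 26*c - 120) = (c^2 - 5*c + 4)/(c^2 + c - 30)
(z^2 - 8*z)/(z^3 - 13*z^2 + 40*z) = 1/(z - 5)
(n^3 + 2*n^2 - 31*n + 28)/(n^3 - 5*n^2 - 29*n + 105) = (n^3 + 2*n^2 - 31*n + 28)/(n^3 - 5*n^2 - 29*n + 105)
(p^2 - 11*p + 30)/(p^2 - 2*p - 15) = (p - 6)/(p + 3)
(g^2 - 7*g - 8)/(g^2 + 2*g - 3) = (g^2 - 7*g - 8)/(g^2 + 2*g - 3)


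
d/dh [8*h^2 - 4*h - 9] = 16*h - 4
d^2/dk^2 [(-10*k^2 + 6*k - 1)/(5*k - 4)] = -130/(125*k^3 - 300*k^2 + 240*k - 64)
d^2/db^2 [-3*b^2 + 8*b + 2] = -6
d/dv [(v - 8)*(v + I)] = 2*v - 8 + I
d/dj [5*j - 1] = 5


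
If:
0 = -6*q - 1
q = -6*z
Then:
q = -1/6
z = 1/36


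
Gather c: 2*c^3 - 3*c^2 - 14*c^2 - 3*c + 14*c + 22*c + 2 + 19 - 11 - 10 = 2*c^3 - 17*c^2 + 33*c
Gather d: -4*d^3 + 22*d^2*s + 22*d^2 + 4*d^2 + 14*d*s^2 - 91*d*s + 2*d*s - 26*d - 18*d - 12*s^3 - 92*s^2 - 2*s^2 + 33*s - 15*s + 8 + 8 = -4*d^3 + d^2*(22*s + 26) + d*(14*s^2 - 89*s - 44) - 12*s^3 - 94*s^2 + 18*s + 16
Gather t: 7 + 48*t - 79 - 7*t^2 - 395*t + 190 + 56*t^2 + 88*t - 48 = 49*t^2 - 259*t + 70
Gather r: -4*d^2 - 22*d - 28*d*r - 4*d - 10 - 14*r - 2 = -4*d^2 - 26*d + r*(-28*d - 14) - 12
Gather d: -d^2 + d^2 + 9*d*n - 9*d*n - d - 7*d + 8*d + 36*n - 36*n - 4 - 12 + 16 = 0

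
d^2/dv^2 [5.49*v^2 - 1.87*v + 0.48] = 10.9800000000000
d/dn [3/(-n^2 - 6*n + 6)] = 6*(n + 3)/(n^2 + 6*n - 6)^2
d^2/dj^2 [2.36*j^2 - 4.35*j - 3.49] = 4.72000000000000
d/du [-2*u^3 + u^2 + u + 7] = -6*u^2 + 2*u + 1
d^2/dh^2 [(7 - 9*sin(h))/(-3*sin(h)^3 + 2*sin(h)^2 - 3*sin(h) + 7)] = (-324*sin(h)^7 + 729*sin(h)^6 + 312*sin(h)^5 - 3353*sin(h)^4 + 2535*sin(h)^3 + 1204*sin(h)^2 - 1680*sin(h) + 448)/(3*sin(h)^3 - 2*sin(h)^2 + 3*sin(h) - 7)^3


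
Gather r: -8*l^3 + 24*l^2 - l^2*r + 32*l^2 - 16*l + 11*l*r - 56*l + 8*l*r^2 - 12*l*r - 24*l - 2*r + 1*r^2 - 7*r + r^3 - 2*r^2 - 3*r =-8*l^3 + 56*l^2 - 96*l + r^3 + r^2*(8*l - 1) + r*(-l^2 - l - 12)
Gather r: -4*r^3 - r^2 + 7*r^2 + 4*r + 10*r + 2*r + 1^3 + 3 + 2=-4*r^3 + 6*r^2 + 16*r + 6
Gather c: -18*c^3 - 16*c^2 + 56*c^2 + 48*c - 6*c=-18*c^3 + 40*c^2 + 42*c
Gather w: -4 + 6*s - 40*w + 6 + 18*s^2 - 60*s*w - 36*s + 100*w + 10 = 18*s^2 - 30*s + w*(60 - 60*s) + 12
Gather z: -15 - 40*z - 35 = -40*z - 50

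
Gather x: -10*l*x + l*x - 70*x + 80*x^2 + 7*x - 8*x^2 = 72*x^2 + x*(-9*l - 63)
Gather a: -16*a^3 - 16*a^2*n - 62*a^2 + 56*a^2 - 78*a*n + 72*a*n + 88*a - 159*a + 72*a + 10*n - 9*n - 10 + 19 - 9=-16*a^3 + a^2*(-16*n - 6) + a*(1 - 6*n) + n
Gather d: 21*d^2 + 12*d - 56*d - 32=21*d^2 - 44*d - 32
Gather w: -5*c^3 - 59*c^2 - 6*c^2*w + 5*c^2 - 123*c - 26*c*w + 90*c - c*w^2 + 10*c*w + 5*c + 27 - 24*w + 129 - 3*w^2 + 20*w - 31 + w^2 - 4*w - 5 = -5*c^3 - 54*c^2 - 28*c + w^2*(-c - 2) + w*(-6*c^2 - 16*c - 8) + 120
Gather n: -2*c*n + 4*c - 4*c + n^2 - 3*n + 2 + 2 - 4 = n^2 + n*(-2*c - 3)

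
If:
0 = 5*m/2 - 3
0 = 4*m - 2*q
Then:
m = 6/5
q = 12/5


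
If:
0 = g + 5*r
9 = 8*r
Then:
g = -45/8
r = 9/8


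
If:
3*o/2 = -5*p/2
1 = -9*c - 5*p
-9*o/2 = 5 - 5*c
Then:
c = -13/17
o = -100/51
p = 20/17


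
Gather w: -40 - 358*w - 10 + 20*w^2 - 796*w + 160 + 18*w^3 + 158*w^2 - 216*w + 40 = 18*w^3 + 178*w^2 - 1370*w + 150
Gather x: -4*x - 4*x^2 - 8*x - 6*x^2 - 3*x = -10*x^2 - 15*x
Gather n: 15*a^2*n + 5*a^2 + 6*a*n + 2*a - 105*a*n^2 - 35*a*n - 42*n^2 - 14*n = 5*a^2 + 2*a + n^2*(-105*a - 42) + n*(15*a^2 - 29*a - 14)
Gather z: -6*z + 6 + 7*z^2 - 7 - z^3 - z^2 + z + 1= -z^3 + 6*z^2 - 5*z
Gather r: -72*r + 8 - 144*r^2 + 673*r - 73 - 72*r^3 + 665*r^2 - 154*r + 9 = -72*r^3 + 521*r^2 + 447*r - 56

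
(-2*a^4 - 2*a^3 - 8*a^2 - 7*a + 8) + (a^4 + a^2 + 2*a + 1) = -a^4 - 2*a^3 - 7*a^2 - 5*a + 9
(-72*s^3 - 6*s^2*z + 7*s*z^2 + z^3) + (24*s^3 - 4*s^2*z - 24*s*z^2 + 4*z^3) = -48*s^3 - 10*s^2*z - 17*s*z^2 + 5*z^3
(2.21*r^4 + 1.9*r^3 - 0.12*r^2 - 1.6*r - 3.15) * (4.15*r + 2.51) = 9.1715*r^5 + 13.4321*r^4 + 4.271*r^3 - 6.9412*r^2 - 17.0885*r - 7.9065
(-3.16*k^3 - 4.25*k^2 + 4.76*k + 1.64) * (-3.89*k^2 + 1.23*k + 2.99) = 12.2924*k^5 + 12.6457*k^4 - 33.1923*k^3 - 13.2323*k^2 + 16.2496*k + 4.9036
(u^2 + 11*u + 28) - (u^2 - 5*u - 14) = 16*u + 42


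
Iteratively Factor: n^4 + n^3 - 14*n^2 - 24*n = (n)*(n^3 + n^2 - 14*n - 24) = n*(n + 3)*(n^2 - 2*n - 8) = n*(n + 2)*(n + 3)*(n - 4)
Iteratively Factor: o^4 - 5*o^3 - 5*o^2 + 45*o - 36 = (o - 3)*(o^3 - 2*o^2 - 11*o + 12) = (o - 4)*(o - 3)*(o^2 + 2*o - 3) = (o - 4)*(o - 3)*(o + 3)*(o - 1)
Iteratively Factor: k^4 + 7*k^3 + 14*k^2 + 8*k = (k + 1)*(k^3 + 6*k^2 + 8*k) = (k + 1)*(k + 4)*(k^2 + 2*k) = k*(k + 1)*(k + 4)*(k + 2)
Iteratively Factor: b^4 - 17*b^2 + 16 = (b + 1)*(b^3 - b^2 - 16*b + 16) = (b + 1)*(b + 4)*(b^2 - 5*b + 4) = (b - 1)*(b + 1)*(b + 4)*(b - 4)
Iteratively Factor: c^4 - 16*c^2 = (c - 4)*(c^3 + 4*c^2) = (c - 4)*(c + 4)*(c^2) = c*(c - 4)*(c + 4)*(c)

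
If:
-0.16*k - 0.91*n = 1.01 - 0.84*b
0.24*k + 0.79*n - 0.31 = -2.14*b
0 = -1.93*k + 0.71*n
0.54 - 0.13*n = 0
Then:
No Solution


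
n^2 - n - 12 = (n - 4)*(n + 3)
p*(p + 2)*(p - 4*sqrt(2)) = p^3 - 4*sqrt(2)*p^2 + 2*p^2 - 8*sqrt(2)*p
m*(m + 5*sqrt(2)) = m^2 + 5*sqrt(2)*m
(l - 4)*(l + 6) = l^2 + 2*l - 24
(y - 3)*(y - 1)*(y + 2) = y^3 - 2*y^2 - 5*y + 6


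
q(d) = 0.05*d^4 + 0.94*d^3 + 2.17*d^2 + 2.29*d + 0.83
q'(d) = 0.2*d^3 + 2.82*d^2 + 4.34*d + 2.29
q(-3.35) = -11.53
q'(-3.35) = 11.88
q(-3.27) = -10.61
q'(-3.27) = 11.26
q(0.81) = 4.63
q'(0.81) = 7.76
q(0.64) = 3.44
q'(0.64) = 6.28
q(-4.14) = -23.47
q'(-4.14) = 18.46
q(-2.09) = -2.10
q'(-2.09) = 3.71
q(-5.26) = -49.70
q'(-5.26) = 28.38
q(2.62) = 40.99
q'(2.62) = 36.62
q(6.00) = 360.53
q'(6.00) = 173.05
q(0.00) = 0.83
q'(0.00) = 2.29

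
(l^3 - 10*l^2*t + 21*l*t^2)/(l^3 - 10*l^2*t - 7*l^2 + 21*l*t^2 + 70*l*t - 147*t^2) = l/(l - 7)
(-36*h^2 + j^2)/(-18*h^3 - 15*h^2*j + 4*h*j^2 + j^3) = (6*h - j)/(3*h^2 + 2*h*j - j^2)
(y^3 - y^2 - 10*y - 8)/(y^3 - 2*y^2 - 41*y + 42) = (y^3 - y^2 - 10*y - 8)/(y^3 - 2*y^2 - 41*y + 42)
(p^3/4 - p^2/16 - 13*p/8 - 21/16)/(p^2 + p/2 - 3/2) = (4*p^3 - p^2 - 26*p - 21)/(8*(2*p^2 + p - 3))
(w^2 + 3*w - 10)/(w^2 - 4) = (w + 5)/(w + 2)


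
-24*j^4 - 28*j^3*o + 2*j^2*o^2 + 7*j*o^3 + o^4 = (-2*j + o)*(j + o)*(2*j + o)*(6*j + o)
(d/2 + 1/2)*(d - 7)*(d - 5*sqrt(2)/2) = d^3/2 - 3*d^2 - 5*sqrt(2)*d^2/4 - 7*d/2 + 15*sqrt(2)*d/2 + 35*sqrt(2)/4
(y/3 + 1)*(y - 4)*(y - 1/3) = y^3/3 - 4*y^2/9 - 35*y/9 + 4/3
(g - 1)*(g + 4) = g^2 + 3*g - 4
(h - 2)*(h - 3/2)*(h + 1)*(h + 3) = h^4 + h^3/2 - 8*h^2 + 3*h/2 + 9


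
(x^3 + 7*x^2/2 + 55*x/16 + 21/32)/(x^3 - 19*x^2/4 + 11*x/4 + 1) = (8*x^2 + 26*x + 21)/(8*(x^2 - 5*x + 4))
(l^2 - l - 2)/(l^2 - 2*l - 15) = (-l^2 + l + 2)/(-l^2 + 2*l + 15)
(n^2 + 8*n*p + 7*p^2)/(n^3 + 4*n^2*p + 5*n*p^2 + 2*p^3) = (n + 7*p)/(n^2 + 3*n*p + 2*p^2)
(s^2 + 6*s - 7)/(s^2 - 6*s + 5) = (s + 7)/(s - 5)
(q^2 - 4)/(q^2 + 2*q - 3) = (q^2 - 4)/(q^2 + 2*q - 3)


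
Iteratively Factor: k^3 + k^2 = (k)*(k^2 + k) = k^2*(k + 1)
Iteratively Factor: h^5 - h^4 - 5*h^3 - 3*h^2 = (h)*(h^4 - h^3 - 5*h^2 - 3*h) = h*(h + 1)*(h^3 - 2*h^2 - 3*h) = h*(h + 1)^2*(h^2 - 3*h) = h*(h - 3)*(h + 1)^2*(h)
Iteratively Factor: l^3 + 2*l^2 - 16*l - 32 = (l + 4)*(l^2 - 2*l - 8) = (l + 2)*(l + 4)*(l - 4)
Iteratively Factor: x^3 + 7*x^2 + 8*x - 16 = (x + 4)*(x^2 + 3*x - 4) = (x + 4)^2*(x - 1)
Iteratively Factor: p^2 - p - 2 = (p + 1)*(p - 2)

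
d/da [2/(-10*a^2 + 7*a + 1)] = 2*(20*a - 7)/(-10*a^2 + 7*a + 1)^2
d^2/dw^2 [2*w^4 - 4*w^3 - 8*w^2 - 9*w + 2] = 24*w^2 - 24*w - 16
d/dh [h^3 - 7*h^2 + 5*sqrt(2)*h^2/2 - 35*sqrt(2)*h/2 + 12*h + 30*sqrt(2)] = 3*h^2 - 14*h + 5*sqrt(2)*h - 35*sqrt(2)/2 + 12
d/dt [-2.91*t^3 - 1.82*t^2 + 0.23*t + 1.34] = -8.73*t^2 - 3.64*t + 0.23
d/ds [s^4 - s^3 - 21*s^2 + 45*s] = 4*s^3 - 3*s^2 - 42*s + 45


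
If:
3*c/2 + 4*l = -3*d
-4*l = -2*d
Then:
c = -20*l/3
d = 2*l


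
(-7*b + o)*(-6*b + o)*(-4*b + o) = -168*b^3 + 94*b^2*o - 17*b*o^2 + o^3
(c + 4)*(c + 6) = c^2 + 10*c + 24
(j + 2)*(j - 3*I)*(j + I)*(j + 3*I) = j^4 + 2*j^3 + I*j^3 + 9*j^2 + 2*I*j^2 + 18*j + 9*I*j + 18*I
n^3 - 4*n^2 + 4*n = n*(n - 2)^2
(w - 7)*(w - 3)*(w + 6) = w^3 - 4*w^2 - 39*w + 126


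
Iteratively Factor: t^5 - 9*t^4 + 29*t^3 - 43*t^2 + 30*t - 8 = (t - 1)*(t^4 - 8*t^3 + 21*t^2 - 22*t + 8) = (t - 1)^2*(t^3 - 7*t^2 + 14*t - 8) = (t - 4)*(t - 1)^2*(t^2 - 3*t + 2) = (t - 4)*(t - 2)*(t - 1)^2*(t - 1)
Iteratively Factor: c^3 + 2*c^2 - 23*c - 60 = (c + 4)*(c^2 - 2*c - 15) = (c - 5)*(c + 4)*(c + 3)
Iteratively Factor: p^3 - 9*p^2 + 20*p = (p)*(p^2 - 9*p + 20) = p*(p - 4)*(p - 5)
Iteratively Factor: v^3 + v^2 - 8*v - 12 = (v - 3)*(v^2 + 4*v + 4) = (v - 3)*(v + 2)*(v + 2)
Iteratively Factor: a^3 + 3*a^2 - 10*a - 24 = (a - 3)*(a^2 + 6*a + 8) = (a - 3)*(a + 2)*(a + 4)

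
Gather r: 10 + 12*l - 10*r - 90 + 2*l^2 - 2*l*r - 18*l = 2*l^2 - 6*l + r*(-2*l - 10) - 80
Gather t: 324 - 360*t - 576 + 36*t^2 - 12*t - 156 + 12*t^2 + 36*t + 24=48*t^2 - 336*t - 384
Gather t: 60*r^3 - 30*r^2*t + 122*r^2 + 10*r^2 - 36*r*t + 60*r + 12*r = 60*r^3 + 132*r^2 + 72*r + t*(-30*r^2 - 36*r)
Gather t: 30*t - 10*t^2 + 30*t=-10*t^2 + 60*t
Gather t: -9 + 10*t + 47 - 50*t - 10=28 - 40*t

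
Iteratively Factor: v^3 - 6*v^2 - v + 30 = (v + 2)*(v^2 - 8*v + 15) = (v - 3)*(v + 2)*(v - 5)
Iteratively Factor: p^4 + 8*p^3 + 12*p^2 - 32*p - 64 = (p - 2)*(p^3 + 10*p^2 + 32*p + 32) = (p - 2)*(p + 4)*(p^2 + 6*p + 8) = (p - 2)*(p + 2)*(p + 4)*(p + 4)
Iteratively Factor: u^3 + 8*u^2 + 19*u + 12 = (u + 1)*(u^2 + 7*u + 12) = (u + 1)*(u + 4)*(u + 3)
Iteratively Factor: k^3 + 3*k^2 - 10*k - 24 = (k + 4)*(k^2 - k - 6) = (k - 3)*(k + 4)*(k + 2)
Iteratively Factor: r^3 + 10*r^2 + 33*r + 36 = (r + 3)*(r^2 + 7*r + 12) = (r + 3)*(r + 4)*(r + 3)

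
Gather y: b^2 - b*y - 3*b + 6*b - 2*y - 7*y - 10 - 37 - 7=b^2 + 3*b + y*(-b - 9) - 54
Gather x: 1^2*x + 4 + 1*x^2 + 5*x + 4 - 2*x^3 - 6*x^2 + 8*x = -2*x^3 - 5*x^2 + 14*x + 8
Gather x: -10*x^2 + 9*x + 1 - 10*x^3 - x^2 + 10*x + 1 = -10*x^3 - 11*x^2 + 19*x + 2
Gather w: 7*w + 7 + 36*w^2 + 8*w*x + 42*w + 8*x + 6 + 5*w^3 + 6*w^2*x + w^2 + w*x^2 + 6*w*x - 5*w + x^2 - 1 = 5*w^3 + w^2*(6*x + 37) + w*(x^2 + 14*x + 44) + x^2 + 8*x + 12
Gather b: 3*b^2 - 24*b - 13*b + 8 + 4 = 3*b^2 - 37*b + 12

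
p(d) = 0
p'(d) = 0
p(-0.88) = 0.00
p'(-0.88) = 0.00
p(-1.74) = 0.00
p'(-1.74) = 0.00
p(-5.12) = 0.00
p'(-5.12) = 0.00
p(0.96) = 0.00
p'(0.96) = 0.00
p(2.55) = 0.00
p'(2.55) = 0.00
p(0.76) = 0.00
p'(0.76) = 0.00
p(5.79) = 0.00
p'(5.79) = 0.00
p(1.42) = 0.00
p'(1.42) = 0.00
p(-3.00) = 0.00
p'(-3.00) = 0.00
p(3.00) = 0.00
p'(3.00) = 0.00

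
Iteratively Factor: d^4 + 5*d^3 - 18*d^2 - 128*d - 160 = (d + 4)*(d^3 + d^2 - 22*d - 40) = (d + 4)^2*(d^2 - 3*d - 10) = (d - 5)*(d + 4)^2*(d + 2)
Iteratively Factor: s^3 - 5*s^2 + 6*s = (s - 3)*(s^2 - 2*s) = s*(s - 3)*(s - 2)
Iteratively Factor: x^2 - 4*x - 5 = (x - 5)*(x + 1)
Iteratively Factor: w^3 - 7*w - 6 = (w - 3)*(w^2 + 3*w + 2) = (w - 3)*(w + 1)*(w + 2)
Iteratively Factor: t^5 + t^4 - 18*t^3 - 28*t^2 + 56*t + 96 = (t - 2)*(t^4 + 3*t^3 - 12*t^2 - 52*t - 48) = (t - 4)*(t - 2)*(t^3 + 7*t^2 + 16*t + 12) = (t - 4)*(t - 2)*(t + 3)*(t^2 + 4*t + 4) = (t - 4)*(t - 2)*(t + 2)*(t + 3)*(t + 2)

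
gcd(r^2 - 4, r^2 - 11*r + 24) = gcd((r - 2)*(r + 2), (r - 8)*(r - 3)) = 1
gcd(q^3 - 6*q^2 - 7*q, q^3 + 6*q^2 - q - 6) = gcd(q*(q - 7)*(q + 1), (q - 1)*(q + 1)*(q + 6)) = q + 1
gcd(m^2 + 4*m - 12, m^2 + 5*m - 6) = m + 6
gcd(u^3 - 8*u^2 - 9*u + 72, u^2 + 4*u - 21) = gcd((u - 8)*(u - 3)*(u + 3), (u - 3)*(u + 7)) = u - 3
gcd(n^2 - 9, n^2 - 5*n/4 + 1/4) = 1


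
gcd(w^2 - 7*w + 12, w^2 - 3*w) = w - 3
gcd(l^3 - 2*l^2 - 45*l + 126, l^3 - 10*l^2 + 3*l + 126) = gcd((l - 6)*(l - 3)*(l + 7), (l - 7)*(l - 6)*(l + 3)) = l - 6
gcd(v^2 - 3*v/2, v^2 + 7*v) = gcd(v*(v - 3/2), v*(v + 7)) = v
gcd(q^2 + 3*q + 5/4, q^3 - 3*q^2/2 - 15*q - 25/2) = q + 5/2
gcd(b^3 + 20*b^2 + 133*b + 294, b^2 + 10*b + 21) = b + 7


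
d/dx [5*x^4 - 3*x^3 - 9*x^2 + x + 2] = 20*x^3 - 9*x^2 - 18*x + 1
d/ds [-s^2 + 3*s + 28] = 3 - 2*s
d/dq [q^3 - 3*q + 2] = 3*q^2 - 3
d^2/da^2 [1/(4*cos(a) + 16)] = (sin(a)^2 + 4*cos(a) + 1)/(4*(cos(a) + 4)^3)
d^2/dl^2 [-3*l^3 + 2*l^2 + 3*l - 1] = 4 - 18*l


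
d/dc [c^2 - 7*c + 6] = 2*c - 7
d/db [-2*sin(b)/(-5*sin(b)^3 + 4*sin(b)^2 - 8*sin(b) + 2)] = 4*(-5*sin(b)^3 + 2*sin(b)^2 - 1)*cos(b)/(5*sin(b)^3 - 4*sin(b)^2 + 8*sin(b) - 2)^2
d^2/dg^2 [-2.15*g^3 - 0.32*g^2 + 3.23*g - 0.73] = -12.9*g - 0.64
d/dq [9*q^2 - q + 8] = 18*q - 1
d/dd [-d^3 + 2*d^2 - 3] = d*(4 - 3*d)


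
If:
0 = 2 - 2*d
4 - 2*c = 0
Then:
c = 2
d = 1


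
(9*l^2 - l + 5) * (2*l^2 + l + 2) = 18*l^4 + 7*l^3 + 27*l^2 + 3*l + 10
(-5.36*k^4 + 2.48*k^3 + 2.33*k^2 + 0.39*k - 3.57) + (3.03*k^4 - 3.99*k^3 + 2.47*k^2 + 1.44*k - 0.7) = -2.33*k^4 - 1.51*k^3 + 4.8*k^2 + 1.83*k - 4.27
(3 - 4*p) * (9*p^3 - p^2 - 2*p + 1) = -36*p^4 + 31*p^3 + 5*p^2 - 10*p + 3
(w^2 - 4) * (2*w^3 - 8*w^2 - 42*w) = 2*w^5 - 8*w^4 - 50*w^3 + 32*w^2 + 168*w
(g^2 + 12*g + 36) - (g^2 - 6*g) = 18*g + 36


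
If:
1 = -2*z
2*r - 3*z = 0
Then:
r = -3/4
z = -1/2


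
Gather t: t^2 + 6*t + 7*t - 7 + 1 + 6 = t^2 + 13*t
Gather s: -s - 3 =-s - 3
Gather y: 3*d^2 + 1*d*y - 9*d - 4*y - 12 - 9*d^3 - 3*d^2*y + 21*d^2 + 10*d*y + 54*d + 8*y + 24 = -9*d^3 + 24*d^2 + 45*d + y*(-3*d^2 + 11*d + 4) + 12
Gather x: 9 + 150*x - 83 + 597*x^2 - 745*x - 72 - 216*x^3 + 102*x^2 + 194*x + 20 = -216*x^3 + 699*x^2 - 401*x - 126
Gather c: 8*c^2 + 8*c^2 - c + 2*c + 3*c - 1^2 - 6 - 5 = 16*c^2 + 4*c - 12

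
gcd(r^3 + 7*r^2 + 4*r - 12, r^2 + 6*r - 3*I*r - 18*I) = r + 6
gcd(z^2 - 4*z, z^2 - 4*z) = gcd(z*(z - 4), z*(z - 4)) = z^2 - 4*z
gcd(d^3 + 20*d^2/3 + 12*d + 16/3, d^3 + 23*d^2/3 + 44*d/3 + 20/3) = d^2 + 8*d/3 + 4/3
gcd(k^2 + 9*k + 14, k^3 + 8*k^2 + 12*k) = k + 2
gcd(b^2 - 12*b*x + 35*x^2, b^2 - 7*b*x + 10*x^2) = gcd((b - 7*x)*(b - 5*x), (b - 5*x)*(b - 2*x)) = -b + 5*x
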